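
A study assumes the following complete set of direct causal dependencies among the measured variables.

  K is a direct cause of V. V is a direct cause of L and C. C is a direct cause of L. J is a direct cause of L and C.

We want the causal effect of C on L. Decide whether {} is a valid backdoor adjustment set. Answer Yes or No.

Backdoor paths from C to L (paths whose first edge points into C):
  P1: C <- J -> L
  P2: C <- V -> L
Condition 1 (no descendant of C in the set): holds — descendants of C are {L}; none are in {}.
Condition 2 (every backdoor path blocked by {}):
  P1: open — no interior node is in the conditioning set.
  P2: open — no interior node is in the conditioning set.
{} does not satisfy the backdoor criterion.

No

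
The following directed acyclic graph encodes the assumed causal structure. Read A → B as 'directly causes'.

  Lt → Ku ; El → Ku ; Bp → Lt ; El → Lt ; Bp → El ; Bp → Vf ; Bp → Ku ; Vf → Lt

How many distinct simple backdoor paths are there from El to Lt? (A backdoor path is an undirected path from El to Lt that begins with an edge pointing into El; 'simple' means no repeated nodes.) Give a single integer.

A backdoor path from El to Lt is any simple undirected path whose first edge points into El (i.e. leaves El via a parent).
Parents of El: {Bp}.
Enumerating:
  P1: El <- Bp -> Vf -> Lt
  P2: El <- Bp -> Lt
  P3: El <- Bp -> Ku <- Lt
That exhausts the simple backdoor paths. Count: 3.

3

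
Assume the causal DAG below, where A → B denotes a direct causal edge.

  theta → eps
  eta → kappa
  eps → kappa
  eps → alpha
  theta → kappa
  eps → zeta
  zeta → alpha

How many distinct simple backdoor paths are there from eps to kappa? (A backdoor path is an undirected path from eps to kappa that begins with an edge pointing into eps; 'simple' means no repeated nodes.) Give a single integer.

1

A backdoor path from eps to kappa is any simple undirected path whose first edge points into eps (i.e. leaves eps via a parent).
Parents of eps: {theta}.
Enumerating:
  P1: eps <- theta -> kappa
That exhausts the simple backdoor paths. Count: 1.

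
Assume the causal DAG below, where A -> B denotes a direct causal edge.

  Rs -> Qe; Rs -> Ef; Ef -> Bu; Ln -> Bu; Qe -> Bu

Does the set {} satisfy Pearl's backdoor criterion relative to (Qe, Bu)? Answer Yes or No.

No

Backdoor paths from Qe to Bu (paths whose first edge points into Qe):
  P1: Qe <- Rs -> Ef -> Bu
Condition 1 (no descendant of Qe in the set): holds — descendants of Qe are {Bu}; none are in {}.
Condition 2 (every backdoor path blocked by {}):
  P1: open — no interior node is in the conditioning set.
{} does not satisfy the backdoor criterion.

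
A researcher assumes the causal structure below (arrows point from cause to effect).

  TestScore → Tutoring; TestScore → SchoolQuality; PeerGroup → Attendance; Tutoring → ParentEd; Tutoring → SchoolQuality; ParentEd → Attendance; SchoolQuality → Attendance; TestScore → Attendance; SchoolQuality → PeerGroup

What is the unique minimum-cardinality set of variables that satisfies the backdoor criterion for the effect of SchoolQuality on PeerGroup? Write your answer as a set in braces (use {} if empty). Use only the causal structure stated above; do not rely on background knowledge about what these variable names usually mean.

Variables eligible for adjustment (non-descendants of SchoolQuality, excluding SchoolQuality and PeerGroup): {ParentEd, TestScore, Tutoring}.
Backdoor paths from SchoolQuality to PeerGroup:
  P1: SchoolQuality <- TestScore -> Tutoring -> ParentEd -> Attendance <- PeerGroup
  P2: SchoolQuality <- TestScore -> Attendance <- PeerGroup
  P3: SchoolQuality <- Tutoring <- TestScore -> Attendance <- PeerGroup
  P4: SchoolQuality <- Tutoring -> ParentEd -> Attendance <- PeerGroup
Each backdoor path contains an unconditioned collider, so every path is already blocked with the empty conditioning set:
  P1: blocked at collider Attendance (neither it nor any descendant is in the conditioning set).
  P2: blocked at collider Attendance (neither it nor any descendant is in the conditioning set).
  P3: blocked at collider Attendance (neither it nor any descendant is in the conditioning set).
  P4: blocked at collider Attendance (neither it nor any descendant is in the conditioning set).
The empty set is therefore the unique smallest valid set.

{}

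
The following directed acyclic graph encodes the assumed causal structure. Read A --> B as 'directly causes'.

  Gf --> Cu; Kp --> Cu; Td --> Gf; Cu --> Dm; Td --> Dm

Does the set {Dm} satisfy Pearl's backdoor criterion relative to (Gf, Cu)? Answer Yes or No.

No

Backdoor paths from Gf to Cu (paths whose first edge points into Gf):
  P1: Gf <- Td -> Dm <- Cu
Condition 1 (no descendant of Gf in the set): FAILS — Dm is a descendant of Gf.
Condition 2 (every backdoor path blocked by {Dm}):
  P1: open — collider(s) Dm are conditioned on (or have a conditioned descendant) and no non-collider on the path is in the set.
{Dm} does not satisfy the backdoor criterion.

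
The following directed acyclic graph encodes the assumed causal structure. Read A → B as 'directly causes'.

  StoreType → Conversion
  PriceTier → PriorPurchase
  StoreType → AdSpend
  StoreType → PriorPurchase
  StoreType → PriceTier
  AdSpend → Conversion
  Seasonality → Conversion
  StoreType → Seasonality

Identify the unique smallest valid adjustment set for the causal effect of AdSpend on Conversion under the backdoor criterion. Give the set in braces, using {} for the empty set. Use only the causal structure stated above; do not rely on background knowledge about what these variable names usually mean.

{StoreType}

Variables eligible for adjustment (non-descendants of AdSpend, excluding AdSpend and Conversion): {PriceTier, PriorPurchase, Seasonality, StoreType}.
Backdoor paths from AdSpend to Conversion:
  P1: AdSpend <- StoreType -> Seasonality -> Conversion
  P2: AdSpend <- StoreType -> Conversion
The empty set is not sufficient: P1 (AdSpend <- StoreType -> Seasonality -> Conversion) has no collider blocking it and no conditioned non-collider, so it is open.
Try {StoreType}:
  P1: blocked at fork node StoreType ∈ conditioning set.
  P2: blocked at fork node StoreType ∈ conditioning set.
{StoreType} contains no descendant of AdSpend and blocks every backdoor path.
No other singleton works — e.g. {PriceTier} leaves P1 open — so {StoreType} is the unique smallest valid adjustment set.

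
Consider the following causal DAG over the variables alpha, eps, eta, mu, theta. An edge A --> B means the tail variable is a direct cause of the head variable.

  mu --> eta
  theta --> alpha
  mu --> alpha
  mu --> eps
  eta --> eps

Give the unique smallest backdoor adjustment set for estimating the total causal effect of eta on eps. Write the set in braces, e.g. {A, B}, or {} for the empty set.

Variables eligible for adjustment (non-descendants of eta, excluding eta and eps): {alpha, mu, theta}.
Backdoor paths from eta to eps:
  P1: eta <- mu -> eps
The empty set is not sufficient: P1 (eta <- mu -> eps) has no collider blocking it and no conditioned non-collider, so it is open.
Try {mu}:
  P1: blocked at fork node mu ∈ conditioning set.
{mu} contains no descendant of eta and blocks every backdoor path.
No other singleton works — e.g. {theta} leaves P1 open — so {mu} is the unique smallest valid adjustment set.

{mu}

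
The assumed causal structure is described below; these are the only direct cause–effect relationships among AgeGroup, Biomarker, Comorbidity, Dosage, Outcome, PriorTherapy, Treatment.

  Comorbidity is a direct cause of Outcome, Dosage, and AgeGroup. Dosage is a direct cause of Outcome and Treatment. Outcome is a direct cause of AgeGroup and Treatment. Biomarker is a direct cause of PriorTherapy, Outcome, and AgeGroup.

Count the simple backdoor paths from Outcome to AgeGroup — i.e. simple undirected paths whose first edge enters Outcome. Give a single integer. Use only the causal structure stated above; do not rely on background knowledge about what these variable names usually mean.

3

A backdoor path from Outcome to AgeGroup is any simple undirected path whose first edge points into Outcome (i.e. leaves Outcome via a parent).
Parents of Outcome: {Biomarker, Comorbidity, Dosage}.
Enumerating:
  P1: Outcome <- Comorbidity -> AgeGroup
  P2: Outcome <- Biomarker -> AgeGroup
  P3: Outcome <- Dosage <- Comorbidity -> AgeGroup
That exhausts the simple backdoor paths. Count: 3.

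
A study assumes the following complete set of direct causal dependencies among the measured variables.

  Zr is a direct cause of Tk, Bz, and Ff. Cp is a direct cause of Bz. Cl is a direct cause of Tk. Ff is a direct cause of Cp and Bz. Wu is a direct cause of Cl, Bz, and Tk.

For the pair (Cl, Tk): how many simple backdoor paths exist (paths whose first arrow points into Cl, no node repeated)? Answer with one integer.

A backdoor path from Cl to Tk is any simple undirected path whose first edge points into Cl (i.e. leaves Cl via a parent).
Parents of Cl: {Wu}.
Enumerating:
  P1: Cl <- Wu -> Bz <- Zr -> Tk
  P2: Cl <- Wu -> Bz <- Ff <- Zr -> Tk
  P3: Cl <- Wu -> Bz <- Cp <- Ff <- Zr -> Tk
  P4: Cl <- Wu -> Tk
That exhausts the simple backdoor paths. Count: 4.

4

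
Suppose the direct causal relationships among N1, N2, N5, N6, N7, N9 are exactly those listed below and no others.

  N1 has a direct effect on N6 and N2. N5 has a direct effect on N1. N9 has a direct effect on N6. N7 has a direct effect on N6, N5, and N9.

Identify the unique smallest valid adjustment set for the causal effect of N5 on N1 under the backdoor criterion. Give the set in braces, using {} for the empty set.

{}

Variables eligible for adjustment (non-descendants of N5, excluding N5 and N1): {N7, N9}.
Backdoor paths from N5 to N1:
  P1: N5 <- N7 -> N9 -> N6 <- N1
  P2: N5 <- N7 -> N6 <- N1
Each backdoor path contains an unconditioned collider, so every path is already blocked with the empty conditioning set:
  P1: blocked at collider N6 (neither it nor any descendant is in the conditioning set).
  P2: blocked at collider N6 (neither it nor any descendant is in the conditioning set).
The empty set is therefore the unique smallest valid set.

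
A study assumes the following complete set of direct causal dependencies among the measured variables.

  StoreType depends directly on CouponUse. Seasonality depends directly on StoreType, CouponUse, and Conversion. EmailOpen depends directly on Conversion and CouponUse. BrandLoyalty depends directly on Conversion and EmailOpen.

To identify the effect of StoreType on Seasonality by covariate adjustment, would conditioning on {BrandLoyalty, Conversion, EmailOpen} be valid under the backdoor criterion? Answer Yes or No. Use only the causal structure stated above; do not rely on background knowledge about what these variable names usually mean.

Backdoor paths from StoreType to Seasonality (paths whose first edge points into StoreType):
  P1: StoreType <- CouponUse -> EmailOpen <- Conversion -> Seasonality
  P2: StoreType <- CouponUse -> EmailOpen -> BrandLoyalty <- Conversion -> Seasonality
  P3: StoreType <- CouponUse -> Seasonality
Condition 1 (no descendant of StoreType in the set): holds — descendants of StoreType are {Seasonality}; none are in {BrandLoyalty, Conversion, EmailOpen}.
Condition 2 (every backdoor path blocked by {BrandLoyalty, Conversion, EmailOpen}):
  P1: blocked at fork node Conversion ∈ conditioning set.
  P2: blocked at chain node EmailOpen ∈ conditioning set.
  P3: open — no interior node is in the conditioning set.
{BrandLoyalty, Conversion, EmailOpen} does not satisfy the backdoor criterion.

No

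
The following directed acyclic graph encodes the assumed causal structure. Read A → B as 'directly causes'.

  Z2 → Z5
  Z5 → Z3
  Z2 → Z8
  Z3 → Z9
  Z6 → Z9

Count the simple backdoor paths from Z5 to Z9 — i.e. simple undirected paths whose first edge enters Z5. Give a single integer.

0

A backdoor path from Z5 to Z9 is any simple undirected path whose first edge points into Z5 (i.e. leaves Z5 via a parent).
Parents of Z5: {Z2}.
No simple path from any parent of Z5 reaches Z9 without revisiting Z5, so there are no backdoor paths.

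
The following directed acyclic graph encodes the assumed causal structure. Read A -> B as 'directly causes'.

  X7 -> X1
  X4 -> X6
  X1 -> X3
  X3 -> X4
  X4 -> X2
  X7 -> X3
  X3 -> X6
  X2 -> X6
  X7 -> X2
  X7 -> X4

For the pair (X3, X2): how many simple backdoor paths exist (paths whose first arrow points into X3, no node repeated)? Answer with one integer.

A backdoor path from X3 to X2 is any simple undirected path whose first edge points into X3 (i.e. leaves X3 via a parent).
Parents of X3: {X1, X7}.
Enumerating:
  P1: X3 <- X7 -> X4 -> X2
  P2: X3 <- X7 -> X4 -> X6 <- X2
  P3: X3 <- X7 -> X2
  P4: X3 <- X1 <- X7 -> X4 -> X2
  P5: X3 <- X1 <- X7 -> X4 -> X6 <- X2
  P6: X3 <- X1 <- X7 -> X2
That exhausts the simple backdoor paths. Count: 6.

6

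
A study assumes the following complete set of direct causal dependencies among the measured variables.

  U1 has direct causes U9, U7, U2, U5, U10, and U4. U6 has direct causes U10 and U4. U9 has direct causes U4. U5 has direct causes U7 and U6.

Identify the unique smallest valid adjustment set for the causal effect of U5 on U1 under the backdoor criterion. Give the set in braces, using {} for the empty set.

Variables eligible for adjustment (non-descendants of U5, excluding U5 and U1): {U10, U2, U4, U6, U7, U9}.
Backdoor paths from U5 to U1:
  P1: U5 <- U7 -> U1
  P2: U5 <- U6 <- U4 -> U9 -> U1
  P3: U5 <- U6 <- U4 -> U1
  P4: U5 <- U6 <- U10 -> U1
The empty set is not sufficient: P1 (U5 <- U7 -> U1) has no collider blocking it and no conditioned non-collider, so it is open.
Try {U6, U7}:
  P1: blocked at fork node U7 ∈ conditioning set.
  P2: blocked at chain node U6 ∈ conditioning set.
  P3: blocked at chain node U6 ∈ conditioning set.
  P4: blocked at chain node U6 ∈ conditioning set.
{U6, U7} contains no descendant of U5 and blocks every backdoor path.
Every element of {U6, U7} is needed (dropping U6 leaves P2 open; dropping U7 leaves P1 open), so no proper subset is valid.
Among all size-2 subsets of the eligible variables, only {U6, U7} blocks every backdoor path, so it is the unique smallest valid adjustment set.

{U6, U7}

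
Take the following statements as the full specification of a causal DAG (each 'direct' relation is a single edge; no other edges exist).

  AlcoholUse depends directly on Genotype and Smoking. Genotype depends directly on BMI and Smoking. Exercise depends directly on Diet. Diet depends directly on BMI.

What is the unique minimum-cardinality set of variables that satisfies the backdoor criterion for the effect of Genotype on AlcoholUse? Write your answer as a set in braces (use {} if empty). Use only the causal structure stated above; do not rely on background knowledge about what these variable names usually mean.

{Smoking}

Variables eligible for adjustment (non-descendants of Genotype, excluding Genotype and AlcoholUse): {BMI, Diet, Exercise, Smoking}.
Backdoor paths from Genotype to AlcoholUse:
  P1: Genotype <- Smoking -> AlcoholUse
The empty set is not sufficient: P1 (Genotype <- Smoking -> AlcoholUse) has no collider blocking it and no conditioned non-collider, so it is open.
Try {Smoking}:
  P1: blocked at fork node Smoking ∈ conditioning set.
{Smoking} contains no descendant of Genotype and blocks every backdoor path.
No other singleton works — e.g. {BMI} leaves P1 open — so {Smoking} is the unique smallest valid adjustment set.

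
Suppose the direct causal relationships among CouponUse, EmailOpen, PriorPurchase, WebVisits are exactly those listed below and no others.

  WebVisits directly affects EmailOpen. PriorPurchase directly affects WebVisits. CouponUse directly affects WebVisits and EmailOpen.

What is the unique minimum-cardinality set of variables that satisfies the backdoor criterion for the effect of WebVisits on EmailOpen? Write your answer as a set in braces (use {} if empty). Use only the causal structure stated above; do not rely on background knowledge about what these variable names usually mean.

{CouponUse}

Variables eligible for adjustment (non-descendants of WebVisits, excluding WebVisits and EmailOpen): {CouponUse, PriorPurchase}.
Backdoor paths from WebVisits to EmailOpen:
  P1: WebVisits <- CouponUse -> EmailOpen
The empty set is not sufficient: P1 (WebVisits <- CouponUse -> EmailOpen) has no collider blocking it and no conditioned non-collider, so it is open.
Try {CouponUse}:
  P1: blocked at fork node CouponUse ∈ conditioning set.
{CouponUse} contains no descendant of WebVisits and blocks every backdoor path.
No other singleton works — e.g. {PriorPurchase} leaves P1 open — so {CouponUse} is the unique smallest valid adjustment set.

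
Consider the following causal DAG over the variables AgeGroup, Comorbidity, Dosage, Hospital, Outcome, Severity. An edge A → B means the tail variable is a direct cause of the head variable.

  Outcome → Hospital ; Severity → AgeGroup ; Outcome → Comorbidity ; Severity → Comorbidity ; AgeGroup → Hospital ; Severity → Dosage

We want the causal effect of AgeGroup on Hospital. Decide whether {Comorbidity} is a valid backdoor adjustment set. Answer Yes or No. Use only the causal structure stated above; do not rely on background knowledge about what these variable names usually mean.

No

Backdoor paths from AgeGroup to Hospital (paths whose first edge points into AgeGroup):
  P1: AgeGroup <- Severity -> Comorbidity <- Outcome -> Hospital
Condition 1 (no descendant of AgeGroup in the set): holds — descendants of AgeGroup are {Hospital}; none are in {Comorbidity}.
Condition 2 (every backdoor path blocked by {Comorbidity}):
  P1: open — collider(s) Comorbidity are conditioned on (or have a conditioned descendant) and no non-collider on the path is in the set.
{Comorbidity} does not satisfy the backdoor criterion.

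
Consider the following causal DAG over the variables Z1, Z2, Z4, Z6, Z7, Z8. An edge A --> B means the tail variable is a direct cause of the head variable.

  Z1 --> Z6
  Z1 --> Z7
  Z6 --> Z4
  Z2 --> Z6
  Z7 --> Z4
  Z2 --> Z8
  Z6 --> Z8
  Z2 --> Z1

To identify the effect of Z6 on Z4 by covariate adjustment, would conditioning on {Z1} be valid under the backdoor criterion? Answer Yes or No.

Yes

Backdoor paths from Z6 to Z4 (paths whose first edge points into Z6):
  P1: Z6 <- Z2 -> Z1 -> Z7 -> Z4
  P2: Z6 <- Z1 -> Z7 -> Z4
Condition 1 (no descendant of Z6 in the set): holds — descendants of Z6 are {Z4, Z8}; none are in {Z1}.
Condition 2 (every backdoor path blocked by {Z1}):
  P1: blocked at chain node Z1 ∈ conditioning set.
  P2: blocked at fork node Z1 ∈ conditioning set.
{Z1} satisfies the backdoor criterion.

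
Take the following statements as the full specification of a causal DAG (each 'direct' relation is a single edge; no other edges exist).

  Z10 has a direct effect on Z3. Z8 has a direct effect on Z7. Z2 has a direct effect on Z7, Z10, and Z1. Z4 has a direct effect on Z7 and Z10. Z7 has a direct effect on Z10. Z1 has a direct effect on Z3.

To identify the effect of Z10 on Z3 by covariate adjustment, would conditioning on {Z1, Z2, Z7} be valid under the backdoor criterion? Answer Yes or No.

Backdoor paths from Z10 to Z3 (paths whose first edge points into Z10):
  P1: Z10 <- Z2 -> Z1 -> Z3
  P2: Z10 <- Z4 -> Z7 <- Z2 -> Z1 -> Z3
  P3: Z10 <- Z7 <- Z2 -> Z1 -> Z3
Condition 1 (no descendant of Z10 in the set): holds — descendants of Z10 are {Z3}; none are in {Z1, Z2, Z7}.
Condition 2 (every backdoor path blocked by {Z1, Z2, Z7}):
  P1: blocked at fork node Z2 ∈ conditioning set.
  P2: blocked at fork node Z2 ∈ conditioning set.
  P3: blocked at chain node Z7 ∈ conditioning set.
{Z1, Z2, Z7} satisfies the backdoor criterion.

Yes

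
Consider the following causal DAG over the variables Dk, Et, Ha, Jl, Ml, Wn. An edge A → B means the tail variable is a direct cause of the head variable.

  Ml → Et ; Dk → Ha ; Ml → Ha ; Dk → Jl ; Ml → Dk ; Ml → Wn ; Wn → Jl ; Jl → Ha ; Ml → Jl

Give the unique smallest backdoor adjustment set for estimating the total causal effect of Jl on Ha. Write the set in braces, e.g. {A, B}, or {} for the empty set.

{Dk, Ml}

Variables eligible for adjustment (non-descendants of Jl, excluding Jl and Ha): {Dk, Et, Ml, Wn}.
Backdoor paths from Jl to Ha:
  P1: Jl <- Ml -> Dk -> Ha
  P2: Jl <- Ml -> Ha
  P3: Jl <- Dk <- Ml -> Ha
  P4: Jl <- Dk -> Ha
  P5: Jl <- Wn <- Ml -> Dk -> Ha
  P6: Jl <- Wn <- Ml -> Ha
The empty set is not sufficient: P1 (Jl <- Ml -> Dk -> Ha) has no collider blocking it and no conditioned non-collider, so it is open.
Try {Dk, Ml}:
  P1: blocked at fork node Ml ∈ conditioning set.
  P2: blocked at fork node Ml ∈ conditioning set.
  P3: blocked at chain node Dk ∈ conditioning set.
  P4: blocked at fork node Dk ∈ conditioning set.
  P5: blocked at fork node Ml ∈ conditioning set.
  P6: blocked at fork node Ml ∈ conditioning set.
{Dk, Ml} contains no descendant of Jl and blocks every backdoor path.
Every element of {Dk, Ml} is needed (dropping Dk leaves P4 open; dropping Ml leaves P2 open), so no proper subset is valid.
Among all size-2 subsets of the eligible variables, only {Dk, Ml} blocks every backdoor path, so it is the unique smallest valid adjustment set.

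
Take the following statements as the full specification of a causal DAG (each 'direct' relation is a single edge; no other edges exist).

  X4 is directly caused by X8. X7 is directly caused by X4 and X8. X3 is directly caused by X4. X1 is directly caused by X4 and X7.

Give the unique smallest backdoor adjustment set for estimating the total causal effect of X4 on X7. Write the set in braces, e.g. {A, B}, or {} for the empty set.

Variables eligible for adjustment (non-descendants of X4, excluding X4 and X7): {X8}.
Backdoor paths from X4 to X7:
  P1: X4 <- X8 -> X7
The empty set is not sufficient: P1 (X4 <- X8 -> X7) has no collider blocking it and no conditioned non-collider, so it is open.
Try {X8}:
  P1: blocked at fork node X8 ∈ conditioning set.
{X8} contains no descendant of X4 and blocks every backdoor path.
{X8} is the unique smallest valid adjustment set.

{X8}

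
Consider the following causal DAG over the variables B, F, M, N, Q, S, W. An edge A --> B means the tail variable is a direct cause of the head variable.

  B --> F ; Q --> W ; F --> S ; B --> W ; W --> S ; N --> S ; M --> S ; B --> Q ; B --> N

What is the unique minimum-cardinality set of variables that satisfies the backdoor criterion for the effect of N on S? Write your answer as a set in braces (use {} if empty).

{B}

Variables eligible for adjustment (non-descendants of N, excluding N and S): {B, F, M, Q, W}.
Backdoor paths from N to S:
  P1: N <- B -> Q -> W -> S
  P2: N <- B -> F -> S
  P3: N <- B -> W -> S
The empty set is not sufficient: P1 (N <- B -> Q -> W -> S) has no collider blocking it and no conditioned non-collider, so it is open.
Try {B}:
  P1: blocked at fork node B ∈ conditioning set.
  P2: blocked at fork node B ∈ conditioning set.
  P3: blocked at fork node B ∈ conditioning set.
{B} contains no descendant of N and blocks every backdoor path.
No other singleton works — e.g. {M} leaves P1 open — so {B} is the unique smallest valid adjustment set.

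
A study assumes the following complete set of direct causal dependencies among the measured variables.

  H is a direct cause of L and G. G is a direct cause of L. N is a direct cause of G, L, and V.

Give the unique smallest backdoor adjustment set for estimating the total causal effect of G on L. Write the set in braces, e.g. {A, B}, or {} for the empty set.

{H, N}

Variables eligible for adjustment (non-descendants of G, excluding G and L): {H, N, V}.
Backdoor paths from G to L:
  P1: G <- H -> L
  P2: G <- N -> L
The empty set is not sufficient: P1 (G <- H -> L) has no collider blocking it and no conditioned non-collider, so it is open.
Try {H, N}:
  P1: blocked at fork node H ∈ conditioning set.
  P2: blocked at fork node N ∈ conditioning set.
{H, N} contains no descendant of G and blocks every backdoor path.
Every element of {H, N} is needed (dropping H leaves P1 open; dropping N leaves P2 open), so no proper subset is valid.
Among all size-2 subsets of the eligible variables, only {H, N} blocks every backdoor path, so it is the unique smallest valid adjustment set.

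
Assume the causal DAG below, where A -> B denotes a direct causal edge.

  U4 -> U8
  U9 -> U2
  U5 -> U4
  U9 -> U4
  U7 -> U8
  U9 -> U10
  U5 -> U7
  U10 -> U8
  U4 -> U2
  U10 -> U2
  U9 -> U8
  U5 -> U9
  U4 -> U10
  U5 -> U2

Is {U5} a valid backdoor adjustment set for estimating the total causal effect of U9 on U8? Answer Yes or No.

Yes

Backdoor paths from U9 to U8 (paths whose first edge points into U9):
  P1: U9 <- U5 -> U4 -> U10 -> U8
  P2: U9 <- U5 -> U4 -> U2 <- U10 -> U8
  P3: U9 <- U5 -> U4 -> U8
  P4: U9 <- U5 -> U7 -> U8
  P5: U9 <- U5 -> U2 <- U4 -> U10 -> U8
  P6: U9 <- U5 -> U2 <- U4 -> U8
  P7: U9 <- U5 -> U2 <- U10 <- U4 -> U8
  P8: U9 <- U5 -> U2 <- U10 -> U8
Condition 1 (no descendant of U9 in the set): holds — descendants of U9 are {U10, U2, U4, U8}; none are in {U5}.
Condition 2 (every backdoor path blocked by {U5}):
  P1: blocked at fork node U5 ∈ conditioning set.
  P2: blocked at fork node U5 ∈ conditioning set.
  P3: blocked at fork node U5 ∈ conditioning set.
  P4: blocked at fork node U5 ∈ conditioning set.
  P5: blocked at fork node U5 ∈ conditioning set.
  P6: blocked at fork node U5 ∈ conditioning set.
  P7: blocked at fork node U5 ∈ conditioning set.
  P8: blocked at fork node U5 ∈ conditioning set.
{U5} satisfies the backdoor criterion.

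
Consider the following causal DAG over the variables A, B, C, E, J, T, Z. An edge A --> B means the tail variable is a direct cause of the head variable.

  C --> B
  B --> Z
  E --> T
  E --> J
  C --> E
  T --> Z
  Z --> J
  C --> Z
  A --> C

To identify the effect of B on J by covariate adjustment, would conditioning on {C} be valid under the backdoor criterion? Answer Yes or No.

Backdoor paths from B to J (paths whose first edge points into B):
  P1: B <- C -> E -> T -> Z -> J
  P2: B <- C -> E -> J
  P3: B <- C -> Z <- T <- E -> J
  P4: B <- C -> Z -> J
Condition 1 (no descendant of B in the set): holds — descendants of B are {J, Z}; none are in {C}.
Condition 2 (every backdoor path blocked by {C}):
  P1: blocked at fork node C ∈ conditioning set.
  P2: blocked at fork node C ∈ conditioning set.
  P3: blocked at fork node C ∈ conditioning set.
  P4: blocked at fork node C ∈ conditioning set.
{C} satisfies the backdoor criterion.

Yes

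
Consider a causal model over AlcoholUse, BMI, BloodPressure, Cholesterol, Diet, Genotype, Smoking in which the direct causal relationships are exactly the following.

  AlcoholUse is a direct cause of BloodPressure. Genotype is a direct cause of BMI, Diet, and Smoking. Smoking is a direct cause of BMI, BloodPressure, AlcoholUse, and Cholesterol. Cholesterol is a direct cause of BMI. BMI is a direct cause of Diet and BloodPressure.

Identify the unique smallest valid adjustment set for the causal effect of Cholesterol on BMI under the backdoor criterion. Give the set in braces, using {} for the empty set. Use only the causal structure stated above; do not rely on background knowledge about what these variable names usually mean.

Variables eligible for adjustment (non-descendants of Cholesterol, excluding Cholesterol and BMI): {AlcoholUse, Genotype, Smoking}.
Backdoor paths from Cholesterol to BMI:
  P1: Cholesterol <- Smoking <- Genotype -> BMI
  P2: Cholesterol <- Smoking <- Genotype -> Diet <- BMI
  P3: Cholesterol <- Smoking -> BMI
  P4: Cholesterol <- Smoking -> AlcoholUse -> BloodPressure <- BMI
  P5: Cholesterol <- Smoking -> BloodPressure <- BMI
The empty set is not sufficient: P1 (Cholesterol <- Smoking <- Genotype -> BMI) has no collider blocking it and no conditioned non-collider, so it is open.
Try {Smoking}:
  P1: blocked at chain node Smoking ∈ conditioning set.
  P2: blocked at chain node Smoking ∈ conditioning set.
  P3: blocked at fork node Smoking ∈ conditioning set.
  P4: blocked at fork node Smoking ∈ conditioning set.
  P5: blocked at fork node Smoking ∈ conditioning set.
{Smoking} contains no descendant of Cholesterol and blocks every backdoor path.
No other singleton works — e.g. {Genotype} leaves P3 open — so {Smoking} is the unique smallest valid adjustment set.

{Smoking}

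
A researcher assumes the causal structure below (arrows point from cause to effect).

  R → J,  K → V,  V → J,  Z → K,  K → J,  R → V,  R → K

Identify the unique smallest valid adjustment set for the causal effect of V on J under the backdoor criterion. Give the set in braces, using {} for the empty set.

Variables eligible for adjustment (non-descendants of V, excluding V and J): {K, R, Z}.
Backdoor paths from V to J:
  P1: V <- R -> K -> J
  P2: V <- R -> J
  P3: V <- K <- R -> J
  P4: V <- K -> J
The empty set is not sufficient: P1 (V <- R -> K -> J) has no collider blocking it and no conditioned non-collider, so it is open.
Try {K, R}:
  P1: blocked at fork node R ∈ conditioning set.
  P2: blocked at fork node R ∈ conditioning set.
  P3: blocked at chain node K ∈ conditioning set.
  P4: blocked at fork node K ∈ conditioning set.
{K, R} contains no descendant of V and blocks every backdoor path.
Every element of {K, R} is needed (dropping K leaves P4 open; dropping R leaves P2 open), so no proper subset is valid.
Among all size-2 subsets of the eligible variables, only {K, R} blocks every backdoor path, so it is the unique smallest valid adjustment set.

{K, R}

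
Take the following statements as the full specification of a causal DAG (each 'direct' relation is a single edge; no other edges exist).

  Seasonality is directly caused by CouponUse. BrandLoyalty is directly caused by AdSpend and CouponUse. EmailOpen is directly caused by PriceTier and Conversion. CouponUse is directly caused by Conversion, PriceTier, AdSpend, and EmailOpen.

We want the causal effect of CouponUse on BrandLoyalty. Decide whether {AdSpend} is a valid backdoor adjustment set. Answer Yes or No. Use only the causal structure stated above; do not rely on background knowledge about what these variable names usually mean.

Backdoor paths from CouponUse to BrandLoyalty (paths whose first edge points into CouponUse):
  P1: CouponUse <- AdSpend -> BrandLoyalty
Condition 1 (no descendant of CouponUse in the set): holds — descendants of CouponUse are {BrandLoyalty, Seasonality}; none are in {AdSpend}.
Condition 2 (every backdoor path blocked by {AdSpend}):
  P1: blocked at fork node AdSpend ∈ conditioning set.
{AdSpend} satisfies the backdoor criterion.

Yes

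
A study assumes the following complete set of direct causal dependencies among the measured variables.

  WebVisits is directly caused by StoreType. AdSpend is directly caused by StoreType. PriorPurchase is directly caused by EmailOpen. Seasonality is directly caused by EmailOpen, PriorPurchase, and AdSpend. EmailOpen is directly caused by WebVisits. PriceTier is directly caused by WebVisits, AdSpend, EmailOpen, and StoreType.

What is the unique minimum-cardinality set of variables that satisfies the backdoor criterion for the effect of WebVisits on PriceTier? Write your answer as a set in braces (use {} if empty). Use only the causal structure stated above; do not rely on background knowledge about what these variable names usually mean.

Variables eligible for adjustment (non-descendants of WebVisits, excluding WebVisits and PriceTier): {AdSpend, StoreType}.
Backdoor paths from WebVisits to PriceTier:
  P1: WebVisits <- StoreType -> AdSpend -> PriceTier
  P2: WebVisits <- StoreType -> AdSpend -> Seasonality <- EmailOpen -> PriceTier
  P3: WebVisits <- StoreType -> AdSpend -> Seasonality <- PriorPurchase <- EmailOpen -> PriceTier
  P4: WebVisits <- StoreType -> PriceTier
The empty set is not sufficient: P1 (WebVisits <- StoreType -> AdSpend -> PriceTier) has no collider blocking it and no conditioned non-collider, so it is open.
Try {StoreType}:
  P1: blocked at fork node StoreType ∈ conditioning set.
  P2: blocked at fork node StoreType ∈ conditioning set.
  P3: blocked at fork node StoreType ∈ conditioning set.
  P4: blocked at fork node StoreType ∈ conditioning set.
{StoreType} contains no descendant of WebVisits and blocks every backdoor path.
No other singleton works — e.g. {AdSpend} leaves P4 open — so {StoreType} is the unique smallest valid adjustment set.

{StoreType}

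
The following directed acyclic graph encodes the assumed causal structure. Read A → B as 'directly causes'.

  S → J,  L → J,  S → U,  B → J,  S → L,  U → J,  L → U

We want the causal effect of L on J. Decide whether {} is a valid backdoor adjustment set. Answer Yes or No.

Backdoor paths from L to J (paths whose first edge points into L):
  P1: L <- S -> U -> J
  P2: L <- S -> J
Condition 1 (no descendant of L in the set): holds — descendants of L are {J, U}; none are in {}.
Condition 2 (every backdoor path blocked by {}):
  P1: open — no interior node is in the conditioning set.
  P2: open — no interior node is in the conditioning set.
{} does not satisfy the backdoor criterion.

No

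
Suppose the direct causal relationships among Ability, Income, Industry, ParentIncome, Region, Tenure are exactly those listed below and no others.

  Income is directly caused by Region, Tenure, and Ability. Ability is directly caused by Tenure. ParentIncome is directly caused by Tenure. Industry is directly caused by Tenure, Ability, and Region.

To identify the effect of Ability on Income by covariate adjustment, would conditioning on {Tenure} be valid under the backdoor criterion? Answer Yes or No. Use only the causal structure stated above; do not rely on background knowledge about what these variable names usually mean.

Backdoor paths from Ability to Income (paths whose first edge points into Ability):
  P1: Ability <- Tenure -> Industry <- Region -> Income
  P2: Ability <- Tenure -> Income
Condition 1 (no descendant of Ability in the set): holds — descendants of Ability are {Income, Industry}; none are in {Tenure}.
Condition 2 (every backdoor path blocked by {Tenure}):
  P1: blocked at fork node Tenure ∈ conditioning set.
  P2: blocked at fork node Tenure ∈ conditioning set.
{Tenure} satisfies the backdoor criterion.

Yes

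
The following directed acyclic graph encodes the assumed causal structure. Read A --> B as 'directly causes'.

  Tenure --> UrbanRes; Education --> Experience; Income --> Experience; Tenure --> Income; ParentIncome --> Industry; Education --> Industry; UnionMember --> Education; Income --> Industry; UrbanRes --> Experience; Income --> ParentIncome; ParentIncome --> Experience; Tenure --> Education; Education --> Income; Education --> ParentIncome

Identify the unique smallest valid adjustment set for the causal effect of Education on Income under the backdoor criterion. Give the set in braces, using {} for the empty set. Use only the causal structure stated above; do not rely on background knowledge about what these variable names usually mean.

Variables eligible for adjustment (non-descendants of Education, excluding Education and Income): {Tenure, UnionMember, UrbanRes}.
Backdoor paths from Education to Income:
  P1: Education <- Tenure -> UrbanRes -> Experience <- Income
  P2: Education <- Tenure -> UrbanRes -> Experience <- ParentIncome <- Income
  P3: Education <- Tenure -> UrbanRes -> Experience <- ParentIncome -> Industry <- Income
  P4: Education <- Tenure -> Income
The empty set is not sufficient: P4 (Education <- Tenure -> Income) has no collider blocking it and no conditioned non-collider, so it is open.
Try {Tenure}:
  P1: blocked at fork node Tenure ∈ conditioning set.
  P2: blocked at fork node Tenure ∈ conditioning set.
  P3: blocked at fork node Tenure ∈ conditioning set.
  P4: blocked at fork node Tenure ∈ conditioning set.
{Tenure} contains no descendant of Education and blocks every backdoor path.
No other singleton works — e.g. {UrbanRes} leaves P4 open — so {Tenure} is the unique smallest valid adjustment set.

{Tenure}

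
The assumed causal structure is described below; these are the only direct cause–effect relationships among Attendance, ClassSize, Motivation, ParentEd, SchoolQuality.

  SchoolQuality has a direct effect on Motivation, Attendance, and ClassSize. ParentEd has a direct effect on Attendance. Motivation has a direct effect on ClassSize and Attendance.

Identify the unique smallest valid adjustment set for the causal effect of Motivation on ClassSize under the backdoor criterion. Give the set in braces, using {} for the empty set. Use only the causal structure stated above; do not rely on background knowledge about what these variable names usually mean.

{SchoolQuality}

Variables eligible for adjustment (non-descendants of Motivation, excluding Motivation and ClassSize): {ParentEd, SchoolQuality}.
Backdoor paths from Motivation to ClassSize:
  P1: Motivation <- SchoolQuality -> ClassSize
The empty set is not sufficient: P1 (Motivation <- SchoolQuality -> ClassSize) has no collider blocking it and no conditioned non-collider, so it is open.
Try {SchoolQuality}:
  P1: blocked at fork node SchoolQuality ∈ conditioning set.
{SchoolQuality} contains no descendant of Motivation and blocks every backdoor path.
No other singleton works — e.g. {ParentEd} leaves P1 open — so {SchoolQuality} is the unique smallest valid adjustment set.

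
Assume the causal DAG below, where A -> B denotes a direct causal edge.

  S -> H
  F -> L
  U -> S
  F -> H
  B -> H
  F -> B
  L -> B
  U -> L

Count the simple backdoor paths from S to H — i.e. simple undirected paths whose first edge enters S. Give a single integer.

A backdoor path from S to H is any simple undirected path whose first edge points into S (i.e. leaves S via a parent).
Parents of S: {U}.
Enumerating:
  P1: S <- U -> L <- F -> B -> H
  P2: S <- U -> L <- F -> H
  P3: S <- U -> L -> B <- F -> H
  P4: S <- U -> L -> B -> H
That exhausts the simple backdoor paths. Count: 4.

4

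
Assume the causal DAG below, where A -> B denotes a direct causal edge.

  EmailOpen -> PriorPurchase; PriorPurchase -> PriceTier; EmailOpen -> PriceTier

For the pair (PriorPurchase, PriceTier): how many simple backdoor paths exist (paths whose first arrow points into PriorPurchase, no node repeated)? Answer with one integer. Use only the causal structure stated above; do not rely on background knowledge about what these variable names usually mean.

A backdoor path from PriorPurchase to PriceTier is any simple undirected path whose first edge points into PriorPurchase (i.e. leaves PriorPurchase via a parent).
Parents of PriorPurchase: {EmailOpen}.
Enumerating:
  P1: PriorPurchase <- EmailOpen -> PriceTier
That exhausts the simple backdoor paths. Count: 1.

1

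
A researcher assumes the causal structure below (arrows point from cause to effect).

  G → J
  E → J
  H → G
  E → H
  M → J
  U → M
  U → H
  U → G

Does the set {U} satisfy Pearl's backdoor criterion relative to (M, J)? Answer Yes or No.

Backdoor paths from M to J (paths whose first edge points into M):
  P1: M <- U -> H <- E -> J
  P2: M <- U -> H -> G -> J
  P3: M <- U -> G <- H <- E -> J
  P4: M <- U -> G -> J
Condition 1 (no descendant of M in the set): holds — descendants of M are {J}; none are in {U}.
Condition 2 (every backdoor path blocked by {U}):
  P1: blocked at fork node U ∈ conditioning set.
  P2: blocked at fork node U ∈ conditioning set.
  P3: blocked at fork node U ∈ conditioning set.
  P4: blocked at fork node U ∈ conditioning set.
{U} satisfies the backdoor criterion.

Yes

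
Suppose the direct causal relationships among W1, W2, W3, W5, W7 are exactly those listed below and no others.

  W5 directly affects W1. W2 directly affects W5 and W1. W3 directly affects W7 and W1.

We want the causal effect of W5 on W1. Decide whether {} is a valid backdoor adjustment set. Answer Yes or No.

Backdoor paths from W5 to W1 (paths whose first edge points into W5):
  P1: W5 <- W2 -> W1
Condition 1 (no descendant of W5 in the set): holds — descendants of W5 are {W1}; none are in {}.
Condition 2 (every backdoor path blocked by {}):
  P1: open — no interior node is in the conditioning set.
{} does not satisfy the backdoor criterion.

No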